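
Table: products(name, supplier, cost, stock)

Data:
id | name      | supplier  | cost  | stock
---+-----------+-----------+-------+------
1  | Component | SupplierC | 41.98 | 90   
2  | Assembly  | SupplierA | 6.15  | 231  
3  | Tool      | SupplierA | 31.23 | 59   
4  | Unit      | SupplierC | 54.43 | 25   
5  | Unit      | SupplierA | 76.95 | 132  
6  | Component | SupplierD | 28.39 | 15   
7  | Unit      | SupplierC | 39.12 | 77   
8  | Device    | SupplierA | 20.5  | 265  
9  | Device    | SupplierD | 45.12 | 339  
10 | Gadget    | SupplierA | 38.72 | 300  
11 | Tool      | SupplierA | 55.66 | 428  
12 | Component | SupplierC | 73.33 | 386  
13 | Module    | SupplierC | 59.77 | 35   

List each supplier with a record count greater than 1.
SELECT supplier, COUNT(*) as cnt
FROM products
GROUP BY supplier
HAVING COUNT(*) > 1

Result:
  SupplierA: 6
  SupplierC: 5
  SupplierD: 2

Note: HAVING filters groups after aggregation, WHERE filters rows before.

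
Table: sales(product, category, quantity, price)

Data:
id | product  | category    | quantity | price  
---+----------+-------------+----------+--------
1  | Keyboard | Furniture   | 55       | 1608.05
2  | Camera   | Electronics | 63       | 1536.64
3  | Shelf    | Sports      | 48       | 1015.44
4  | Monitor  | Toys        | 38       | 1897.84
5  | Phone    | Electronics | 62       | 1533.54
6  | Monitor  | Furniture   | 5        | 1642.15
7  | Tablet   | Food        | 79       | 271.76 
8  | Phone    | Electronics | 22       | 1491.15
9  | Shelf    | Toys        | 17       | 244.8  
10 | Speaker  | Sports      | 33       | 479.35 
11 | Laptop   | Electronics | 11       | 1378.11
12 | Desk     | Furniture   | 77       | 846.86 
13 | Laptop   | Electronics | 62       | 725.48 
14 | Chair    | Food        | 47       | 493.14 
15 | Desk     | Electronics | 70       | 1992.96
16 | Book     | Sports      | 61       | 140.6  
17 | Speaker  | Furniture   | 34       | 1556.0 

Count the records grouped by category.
SELECT category, COUNT(*) as count
FROM sales
GROUP BY category

Result:
  Electronics: 6
  Food: 2
  Furniture: 4
  Sports: 3
  Toys: 2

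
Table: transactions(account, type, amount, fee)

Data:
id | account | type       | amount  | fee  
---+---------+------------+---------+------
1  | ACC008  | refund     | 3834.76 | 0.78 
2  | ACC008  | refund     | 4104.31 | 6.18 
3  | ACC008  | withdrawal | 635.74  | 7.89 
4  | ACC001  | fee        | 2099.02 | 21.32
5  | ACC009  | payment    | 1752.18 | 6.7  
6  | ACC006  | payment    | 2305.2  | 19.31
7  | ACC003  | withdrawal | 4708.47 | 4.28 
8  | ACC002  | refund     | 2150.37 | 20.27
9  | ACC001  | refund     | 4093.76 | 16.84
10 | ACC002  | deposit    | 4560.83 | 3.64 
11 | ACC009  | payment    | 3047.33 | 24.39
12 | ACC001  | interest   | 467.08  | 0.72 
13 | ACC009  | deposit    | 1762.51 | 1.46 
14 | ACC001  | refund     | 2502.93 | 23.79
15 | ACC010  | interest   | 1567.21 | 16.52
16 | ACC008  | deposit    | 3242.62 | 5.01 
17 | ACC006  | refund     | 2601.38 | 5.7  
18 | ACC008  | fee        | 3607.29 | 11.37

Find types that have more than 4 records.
SELECT type, COUNT(*) as cnt
FROM transactions
GROUP BY type
HAVING COUNT(*) > 4

Result:
  refund: 6

Note: HAVING filters groups after aggregation, WHERE filters rows before.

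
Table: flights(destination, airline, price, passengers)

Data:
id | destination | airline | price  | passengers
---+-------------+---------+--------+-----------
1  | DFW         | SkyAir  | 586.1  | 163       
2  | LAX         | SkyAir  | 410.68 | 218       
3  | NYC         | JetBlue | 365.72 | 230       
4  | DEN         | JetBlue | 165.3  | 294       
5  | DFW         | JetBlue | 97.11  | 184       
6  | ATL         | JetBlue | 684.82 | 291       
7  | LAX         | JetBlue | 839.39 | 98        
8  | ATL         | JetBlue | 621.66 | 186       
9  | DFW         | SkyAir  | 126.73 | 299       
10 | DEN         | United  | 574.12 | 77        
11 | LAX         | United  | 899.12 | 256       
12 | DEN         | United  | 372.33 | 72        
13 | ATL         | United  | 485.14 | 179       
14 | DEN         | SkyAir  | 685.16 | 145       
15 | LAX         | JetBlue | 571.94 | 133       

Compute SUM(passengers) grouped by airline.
SELECT airline, SUM(passengers) as result
FROM flights
GROUP BY airline

Result:
  JetBlue: 1416
  SkyAir: 825
  United: 584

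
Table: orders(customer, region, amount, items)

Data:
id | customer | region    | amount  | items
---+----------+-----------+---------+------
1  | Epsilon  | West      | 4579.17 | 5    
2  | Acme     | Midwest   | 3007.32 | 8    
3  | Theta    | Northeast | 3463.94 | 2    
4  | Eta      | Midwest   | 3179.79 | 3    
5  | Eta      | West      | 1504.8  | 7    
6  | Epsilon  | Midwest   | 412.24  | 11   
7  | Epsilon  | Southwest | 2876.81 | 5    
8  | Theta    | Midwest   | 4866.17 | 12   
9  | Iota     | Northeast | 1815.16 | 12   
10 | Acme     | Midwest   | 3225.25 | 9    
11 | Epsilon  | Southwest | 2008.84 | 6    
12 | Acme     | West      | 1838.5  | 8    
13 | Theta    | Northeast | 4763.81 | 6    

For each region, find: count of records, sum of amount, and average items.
SELECT region,
       COUNT(*) as cnt,
       SUM(amount) as total_amount,
       AVG(items) as avg_items
FROM orders
GROUP BY region

Result:
  Midwest: 5 records, 14690.77 total amount, 8.60 avg items
  Northeast: 3 records, 10042.91 total amount, 6.67 avg items
  Southwest: 2 records, 4885.65 total amount, 5.50 avg items
  West: 3 records, 7922.47 total amount, 6.67 avg items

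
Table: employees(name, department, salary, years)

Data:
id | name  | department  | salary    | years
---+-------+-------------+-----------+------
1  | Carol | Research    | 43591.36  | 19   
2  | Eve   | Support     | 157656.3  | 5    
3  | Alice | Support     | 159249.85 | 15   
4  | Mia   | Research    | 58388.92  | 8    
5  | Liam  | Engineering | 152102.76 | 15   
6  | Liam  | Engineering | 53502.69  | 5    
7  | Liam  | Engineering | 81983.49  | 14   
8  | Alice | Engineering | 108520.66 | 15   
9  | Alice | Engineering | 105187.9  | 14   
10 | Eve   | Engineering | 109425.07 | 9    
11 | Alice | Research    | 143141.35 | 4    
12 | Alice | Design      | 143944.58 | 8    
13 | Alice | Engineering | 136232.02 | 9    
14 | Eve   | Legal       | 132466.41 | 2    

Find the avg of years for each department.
SELECT department, AVG(years) as result
FROM employees
GROUP BY department

Result:
  Design: 8.00
  Engineering: 11.57
  Legal: 2.00
  Research: 10.33
  Support: 10.00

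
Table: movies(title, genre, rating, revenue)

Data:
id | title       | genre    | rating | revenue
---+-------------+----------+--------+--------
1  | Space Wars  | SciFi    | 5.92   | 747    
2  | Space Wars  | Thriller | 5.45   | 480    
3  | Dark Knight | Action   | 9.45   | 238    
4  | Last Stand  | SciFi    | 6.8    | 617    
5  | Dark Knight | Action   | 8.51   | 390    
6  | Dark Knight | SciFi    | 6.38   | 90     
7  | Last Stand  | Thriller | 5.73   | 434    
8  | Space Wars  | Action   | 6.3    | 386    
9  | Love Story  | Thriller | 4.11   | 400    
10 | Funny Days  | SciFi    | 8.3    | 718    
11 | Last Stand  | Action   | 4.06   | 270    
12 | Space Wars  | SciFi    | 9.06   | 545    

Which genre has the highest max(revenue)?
SELECT genre, MAX(revenue) as val
FROM movies
GROUP BY genre
ORDER BY val DESC
LIMIT 1

Result: SciFi with max(revenue) = 747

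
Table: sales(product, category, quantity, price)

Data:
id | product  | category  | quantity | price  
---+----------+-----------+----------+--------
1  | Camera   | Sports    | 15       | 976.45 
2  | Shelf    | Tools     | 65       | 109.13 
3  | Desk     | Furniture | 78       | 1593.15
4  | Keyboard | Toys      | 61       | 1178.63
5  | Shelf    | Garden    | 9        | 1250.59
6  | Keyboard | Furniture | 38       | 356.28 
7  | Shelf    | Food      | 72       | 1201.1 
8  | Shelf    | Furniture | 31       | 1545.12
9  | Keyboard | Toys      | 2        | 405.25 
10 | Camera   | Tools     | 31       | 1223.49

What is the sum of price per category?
SELECT category, SUM(price) as result
FROM sales
GROUP BY category

Result:
  Food: 1201.10
  Furniture: 3494.55
  Garden: 1250.59
  Sports: 976.45
  Tools: 1332.62
  Toys: 1583.88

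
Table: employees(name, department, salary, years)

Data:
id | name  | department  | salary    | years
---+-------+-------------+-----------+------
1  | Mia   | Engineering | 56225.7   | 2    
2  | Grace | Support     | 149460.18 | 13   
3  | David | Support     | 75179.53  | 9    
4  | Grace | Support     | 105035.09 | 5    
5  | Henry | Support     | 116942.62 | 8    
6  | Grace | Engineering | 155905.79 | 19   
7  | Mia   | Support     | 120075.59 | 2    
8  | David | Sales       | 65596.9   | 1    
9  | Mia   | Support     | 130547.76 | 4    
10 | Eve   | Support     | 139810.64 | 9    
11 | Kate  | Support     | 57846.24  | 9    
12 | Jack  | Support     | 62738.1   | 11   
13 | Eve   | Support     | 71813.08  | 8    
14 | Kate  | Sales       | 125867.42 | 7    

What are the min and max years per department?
SELECT department, MIN(years), MAX(years)
FROM employees
GROUP BY department

Result:
  Engineering: min=2, max=19
  Sales: min=1, max=7
  Support: min=2, max=13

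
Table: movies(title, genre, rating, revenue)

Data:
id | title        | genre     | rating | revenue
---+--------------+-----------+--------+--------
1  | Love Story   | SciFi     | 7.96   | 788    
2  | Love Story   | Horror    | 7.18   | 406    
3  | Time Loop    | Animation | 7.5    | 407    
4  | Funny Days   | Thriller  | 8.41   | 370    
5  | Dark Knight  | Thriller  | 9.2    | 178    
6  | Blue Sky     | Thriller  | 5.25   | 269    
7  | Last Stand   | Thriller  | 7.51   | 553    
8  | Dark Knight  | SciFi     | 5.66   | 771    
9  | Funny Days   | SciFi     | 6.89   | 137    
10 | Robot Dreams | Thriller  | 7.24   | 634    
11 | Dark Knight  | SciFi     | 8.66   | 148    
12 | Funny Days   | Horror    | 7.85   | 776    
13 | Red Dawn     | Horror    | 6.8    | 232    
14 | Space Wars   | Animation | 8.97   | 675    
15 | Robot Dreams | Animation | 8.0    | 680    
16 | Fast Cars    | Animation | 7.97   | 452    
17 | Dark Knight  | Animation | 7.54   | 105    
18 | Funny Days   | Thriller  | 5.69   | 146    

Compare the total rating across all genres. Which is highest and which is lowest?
SELECT genre, SUM(rating)
FROM movies
GROUP BY genre
ORDER BY SUM(rating)

All groups:
  Horror: 21.83
  SciFi: 29.17
  Animation: 39.98
  Thriller: 43.30

Highest: Thriller (43.30)
Lowest: Horror (21.83)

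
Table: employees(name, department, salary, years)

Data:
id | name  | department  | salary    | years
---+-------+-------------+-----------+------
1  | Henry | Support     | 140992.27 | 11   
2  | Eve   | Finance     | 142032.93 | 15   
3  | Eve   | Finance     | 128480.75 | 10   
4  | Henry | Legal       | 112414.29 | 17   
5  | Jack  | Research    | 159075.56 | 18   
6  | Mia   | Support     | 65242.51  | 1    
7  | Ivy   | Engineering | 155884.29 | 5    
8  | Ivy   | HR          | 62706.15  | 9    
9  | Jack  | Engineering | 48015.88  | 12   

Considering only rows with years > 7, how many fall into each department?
SELECT department, COUNT(*)
FROM employees
WHERE years > 7
GROUP BY department

Note: WHERE filters rows before grouping.

Result:
  Engineering: 1
  Finance: 2
  HR: 1
  Legal: 1
  Research: 1
  Support: 1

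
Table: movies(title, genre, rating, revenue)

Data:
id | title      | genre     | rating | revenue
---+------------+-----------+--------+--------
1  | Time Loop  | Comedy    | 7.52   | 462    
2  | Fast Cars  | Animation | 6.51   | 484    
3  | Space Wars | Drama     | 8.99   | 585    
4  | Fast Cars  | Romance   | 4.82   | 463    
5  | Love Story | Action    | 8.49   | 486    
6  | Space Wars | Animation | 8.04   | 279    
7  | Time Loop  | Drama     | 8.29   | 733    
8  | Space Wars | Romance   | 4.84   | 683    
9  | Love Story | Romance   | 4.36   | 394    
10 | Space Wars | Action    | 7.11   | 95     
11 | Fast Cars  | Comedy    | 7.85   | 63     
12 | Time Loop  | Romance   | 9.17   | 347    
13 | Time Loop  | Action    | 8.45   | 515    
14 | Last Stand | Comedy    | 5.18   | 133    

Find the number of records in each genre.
SELECT genre, COUNT(*) as count
FROM movies
GROUP BY genre

Result:
  Action: 3
  Animation: 2
  Comedy: 3
  Drama: 2
  Romance: 4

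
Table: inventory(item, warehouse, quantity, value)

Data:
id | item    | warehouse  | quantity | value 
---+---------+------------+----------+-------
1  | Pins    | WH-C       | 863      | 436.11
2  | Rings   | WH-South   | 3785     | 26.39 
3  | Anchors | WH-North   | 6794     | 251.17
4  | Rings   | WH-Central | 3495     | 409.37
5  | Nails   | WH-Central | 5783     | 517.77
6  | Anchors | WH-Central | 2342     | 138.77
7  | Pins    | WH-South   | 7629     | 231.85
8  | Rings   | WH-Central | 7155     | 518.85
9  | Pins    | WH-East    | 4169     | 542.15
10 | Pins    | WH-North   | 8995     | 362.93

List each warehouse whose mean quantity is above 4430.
SELECT warehouse, AVG(quantity)
FROM inventory
GROUP BY warehouse
HAVING AVG(quantity) > 4430

Result:
  WH-Central: avg=4693.75
  WH-North: avg=7894.50
  WH-South: avg=5707.00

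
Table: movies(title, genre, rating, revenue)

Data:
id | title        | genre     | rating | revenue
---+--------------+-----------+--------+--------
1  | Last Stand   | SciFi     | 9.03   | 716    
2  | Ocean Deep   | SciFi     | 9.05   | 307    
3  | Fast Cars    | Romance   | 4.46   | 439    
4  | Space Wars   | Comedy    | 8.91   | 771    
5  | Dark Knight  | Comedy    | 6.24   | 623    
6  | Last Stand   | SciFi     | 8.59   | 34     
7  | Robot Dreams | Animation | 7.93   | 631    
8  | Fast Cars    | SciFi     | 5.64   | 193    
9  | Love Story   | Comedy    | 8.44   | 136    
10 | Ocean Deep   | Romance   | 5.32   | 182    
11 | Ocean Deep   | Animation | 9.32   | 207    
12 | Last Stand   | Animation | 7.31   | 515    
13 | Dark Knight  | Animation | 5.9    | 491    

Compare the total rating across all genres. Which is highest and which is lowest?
SELECT genre, SUM(rating)
FROM movies
GROUP BY genre
ORDER BY SUM(rating)

All groups:
  Romance: 9.78
  Comedy: 23.59
  Animation: 30.46
  SciFi: 32.31

Highest: SciFi (32.31)
Lowest: Romance (9.78)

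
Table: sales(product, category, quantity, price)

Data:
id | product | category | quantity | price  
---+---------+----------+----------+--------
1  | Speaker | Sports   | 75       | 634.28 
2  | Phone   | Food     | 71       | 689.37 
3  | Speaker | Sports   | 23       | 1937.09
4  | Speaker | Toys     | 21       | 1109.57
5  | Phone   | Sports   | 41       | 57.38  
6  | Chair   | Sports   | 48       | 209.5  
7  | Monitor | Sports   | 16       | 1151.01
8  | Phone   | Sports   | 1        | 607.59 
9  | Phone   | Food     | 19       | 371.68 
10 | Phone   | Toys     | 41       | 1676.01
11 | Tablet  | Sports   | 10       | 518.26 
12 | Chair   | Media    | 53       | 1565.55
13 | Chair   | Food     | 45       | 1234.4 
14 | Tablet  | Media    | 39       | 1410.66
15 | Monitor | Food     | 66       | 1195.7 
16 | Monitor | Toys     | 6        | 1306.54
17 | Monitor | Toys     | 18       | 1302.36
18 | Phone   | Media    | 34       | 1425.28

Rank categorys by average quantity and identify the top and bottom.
SELECT category, AVG(quantity)
FROM sales
GROUP BY category
ORDER BY AVG(quantity)

All groups:
  Toys: 21.50
  Sports: 30.57
  Media: 42.00
  Food: 50.25

Highest: Food (50.25)
Lowest: Toys (21.50)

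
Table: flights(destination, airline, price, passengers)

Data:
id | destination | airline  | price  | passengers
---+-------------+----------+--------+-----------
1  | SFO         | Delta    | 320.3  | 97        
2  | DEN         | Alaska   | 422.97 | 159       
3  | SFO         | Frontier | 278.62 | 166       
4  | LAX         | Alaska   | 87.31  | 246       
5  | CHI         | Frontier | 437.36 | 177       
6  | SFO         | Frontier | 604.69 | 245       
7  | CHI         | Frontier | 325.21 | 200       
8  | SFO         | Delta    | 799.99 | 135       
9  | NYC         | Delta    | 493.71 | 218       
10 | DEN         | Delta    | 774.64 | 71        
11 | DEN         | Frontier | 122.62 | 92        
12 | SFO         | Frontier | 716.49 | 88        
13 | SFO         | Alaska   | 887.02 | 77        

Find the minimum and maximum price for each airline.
SELECT airline, MIN(price), MAX(price)
FROM flights
GROUP BY airline

Result:
  Alaska: min=87.31, max=887.02
  Delta: min=320.30, max=799.99
  Frontier: min=122.62, max=716.49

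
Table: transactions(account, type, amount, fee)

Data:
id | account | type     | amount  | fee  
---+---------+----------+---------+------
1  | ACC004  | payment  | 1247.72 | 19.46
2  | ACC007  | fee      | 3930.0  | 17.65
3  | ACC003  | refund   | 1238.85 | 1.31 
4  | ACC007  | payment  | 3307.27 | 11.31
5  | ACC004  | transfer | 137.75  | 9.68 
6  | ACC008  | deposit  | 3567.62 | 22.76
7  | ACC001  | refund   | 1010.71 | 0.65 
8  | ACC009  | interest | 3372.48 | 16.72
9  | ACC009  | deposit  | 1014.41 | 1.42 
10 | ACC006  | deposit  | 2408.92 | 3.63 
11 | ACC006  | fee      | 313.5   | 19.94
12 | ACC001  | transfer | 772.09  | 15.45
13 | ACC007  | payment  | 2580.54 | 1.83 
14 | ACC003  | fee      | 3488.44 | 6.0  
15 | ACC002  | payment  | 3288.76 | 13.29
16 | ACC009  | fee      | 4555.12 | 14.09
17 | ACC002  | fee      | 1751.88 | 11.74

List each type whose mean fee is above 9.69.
SELECT type, AVG(fee)
FROM transactions
GROUP BY type
HAVING AVG(fee) > 9.69

Result:
  fee: avg=13.88
  interest: avg=16.72
  payment: avg=11.47
  transfer: avg=12.57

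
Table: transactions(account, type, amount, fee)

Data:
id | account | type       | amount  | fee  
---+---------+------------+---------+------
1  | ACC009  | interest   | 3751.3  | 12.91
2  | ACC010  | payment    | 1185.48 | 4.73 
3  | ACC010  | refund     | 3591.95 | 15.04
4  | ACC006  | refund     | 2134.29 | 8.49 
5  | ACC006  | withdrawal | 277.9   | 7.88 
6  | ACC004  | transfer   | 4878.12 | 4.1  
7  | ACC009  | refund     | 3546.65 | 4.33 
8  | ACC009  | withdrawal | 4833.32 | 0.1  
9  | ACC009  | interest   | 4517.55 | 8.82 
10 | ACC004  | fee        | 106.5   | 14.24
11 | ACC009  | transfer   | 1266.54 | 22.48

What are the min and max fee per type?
SELECT type, MIN(fee), MAX(fee)
FROM transactions
GROUP BY type

Result:
  fee: min=14.24, max=14.24
  interest: min=8.82, max=12.91
  payment: min=4.73, max=4.73
  refund: min=4.33, max=15.04
  transfer: min=4.10, max=22.48
  withdrawal: min=0.10, max=7.88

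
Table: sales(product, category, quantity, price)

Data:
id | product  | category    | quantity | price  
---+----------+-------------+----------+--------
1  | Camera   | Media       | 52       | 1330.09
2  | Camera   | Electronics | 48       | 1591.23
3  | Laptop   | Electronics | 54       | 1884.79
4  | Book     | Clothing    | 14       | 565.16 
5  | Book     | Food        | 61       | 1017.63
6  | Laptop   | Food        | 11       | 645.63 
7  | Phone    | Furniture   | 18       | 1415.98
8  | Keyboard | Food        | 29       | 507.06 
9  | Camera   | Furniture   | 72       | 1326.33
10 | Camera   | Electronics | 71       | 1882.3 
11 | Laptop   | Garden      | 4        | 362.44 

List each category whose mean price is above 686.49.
SELECT category, AVG(price)
FROM sales
GROUP BY category
HAVING AVG(price) > 686.49

Result:
  Electronics: avg=1786.11
  Food: avg=723.44
  Furniture: avg=1371.16
  Media: avg=1330.09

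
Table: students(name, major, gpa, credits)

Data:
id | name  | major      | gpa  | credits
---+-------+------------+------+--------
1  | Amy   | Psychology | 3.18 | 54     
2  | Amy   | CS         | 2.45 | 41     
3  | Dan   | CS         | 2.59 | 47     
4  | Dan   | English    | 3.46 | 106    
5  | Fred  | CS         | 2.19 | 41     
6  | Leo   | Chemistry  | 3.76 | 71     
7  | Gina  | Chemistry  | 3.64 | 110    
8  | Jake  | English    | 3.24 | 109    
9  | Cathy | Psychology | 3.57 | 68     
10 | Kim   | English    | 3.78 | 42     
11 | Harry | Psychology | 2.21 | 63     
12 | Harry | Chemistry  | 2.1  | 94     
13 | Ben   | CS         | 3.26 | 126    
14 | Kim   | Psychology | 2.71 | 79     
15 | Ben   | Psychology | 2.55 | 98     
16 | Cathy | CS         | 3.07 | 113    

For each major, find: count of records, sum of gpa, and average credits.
SELECT major,
       COUNT(*) as cnt,
       SUM(gpa) as total_gpa,
       AVG(credits) as avg_credits
FROM students
GROUP BY major

Result:
  CS: 5 records, 13.56 total gpa, 73.60 avg credits
  Chemistry: 3 records, 9.50 total gpa, 91.67 avg credits
  English: 3 records, 10.48 total gpa, 85.67 avg credits
  Psychology: 5 records, 14.22 total gpa, 72.40 avg credits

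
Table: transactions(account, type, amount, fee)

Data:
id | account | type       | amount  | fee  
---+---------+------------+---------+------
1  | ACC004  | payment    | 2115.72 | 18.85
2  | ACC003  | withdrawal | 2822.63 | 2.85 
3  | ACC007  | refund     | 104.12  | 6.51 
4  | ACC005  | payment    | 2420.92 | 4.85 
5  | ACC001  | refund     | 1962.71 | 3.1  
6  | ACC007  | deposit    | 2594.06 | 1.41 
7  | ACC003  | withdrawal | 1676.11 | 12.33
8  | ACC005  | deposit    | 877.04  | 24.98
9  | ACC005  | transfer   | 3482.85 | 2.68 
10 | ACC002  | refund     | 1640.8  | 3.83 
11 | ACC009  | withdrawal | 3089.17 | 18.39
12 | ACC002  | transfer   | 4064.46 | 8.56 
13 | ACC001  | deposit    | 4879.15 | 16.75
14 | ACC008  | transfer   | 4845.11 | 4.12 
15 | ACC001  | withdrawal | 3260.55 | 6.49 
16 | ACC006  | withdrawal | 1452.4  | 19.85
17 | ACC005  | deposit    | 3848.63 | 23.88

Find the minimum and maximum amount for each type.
SELECT type, MIN(amount), MAX(amount)
FROM transactions
GROUP BY type

Result:
  deposit: min=877.04, max=4879.15
  payment: min=2115.72, max=2420.92
  refund: min=104.12, max=1962.71
  transfer: min=3482.85, max=4845.11
  withdrawal: min=1452.40, max=3260.55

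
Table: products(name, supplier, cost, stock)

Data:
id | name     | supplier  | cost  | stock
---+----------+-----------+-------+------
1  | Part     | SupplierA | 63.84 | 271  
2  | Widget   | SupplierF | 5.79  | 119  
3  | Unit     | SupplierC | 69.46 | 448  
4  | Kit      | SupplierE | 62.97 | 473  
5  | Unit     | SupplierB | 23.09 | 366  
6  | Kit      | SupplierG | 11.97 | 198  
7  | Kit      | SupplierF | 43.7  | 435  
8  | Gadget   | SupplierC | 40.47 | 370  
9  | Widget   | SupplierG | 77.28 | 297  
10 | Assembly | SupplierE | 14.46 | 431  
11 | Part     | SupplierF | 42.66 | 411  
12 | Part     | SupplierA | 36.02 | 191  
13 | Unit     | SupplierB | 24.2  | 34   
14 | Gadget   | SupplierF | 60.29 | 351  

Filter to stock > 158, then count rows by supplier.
SELECT supplier, COUNT(*)
FROM products
WHERE stock > 158
GROUP BY supplier

Note: WHERE filters rows before grouping.

Result:
  SupplierA: 2
  SupplierB: 1
  SupplierC: 2
  SupplierE: 2
  SupplierF: 3
  SupplierG: 2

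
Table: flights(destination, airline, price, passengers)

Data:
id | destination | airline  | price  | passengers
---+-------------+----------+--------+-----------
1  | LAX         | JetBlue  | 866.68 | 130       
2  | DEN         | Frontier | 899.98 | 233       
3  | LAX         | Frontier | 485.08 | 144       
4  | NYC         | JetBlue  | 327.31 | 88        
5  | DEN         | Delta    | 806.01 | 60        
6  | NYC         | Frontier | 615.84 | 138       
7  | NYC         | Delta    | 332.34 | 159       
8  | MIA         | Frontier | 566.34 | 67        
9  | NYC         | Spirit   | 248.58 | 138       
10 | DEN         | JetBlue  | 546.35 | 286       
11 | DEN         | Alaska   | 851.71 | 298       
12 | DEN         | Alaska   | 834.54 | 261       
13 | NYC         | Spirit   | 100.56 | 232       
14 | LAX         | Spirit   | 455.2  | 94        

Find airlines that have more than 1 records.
SELECT airline, COUNT(*) as cnt
FROM flights
GROUP BY airline
HAVING COUNT(*) > 1

Result:
  Alaska: 2
  Delta: 2
  Frontier: 4
  JetBlue: 3
  Spirit: 3

Note: HAVING filters groups after aggregation, WHERE filters rows before.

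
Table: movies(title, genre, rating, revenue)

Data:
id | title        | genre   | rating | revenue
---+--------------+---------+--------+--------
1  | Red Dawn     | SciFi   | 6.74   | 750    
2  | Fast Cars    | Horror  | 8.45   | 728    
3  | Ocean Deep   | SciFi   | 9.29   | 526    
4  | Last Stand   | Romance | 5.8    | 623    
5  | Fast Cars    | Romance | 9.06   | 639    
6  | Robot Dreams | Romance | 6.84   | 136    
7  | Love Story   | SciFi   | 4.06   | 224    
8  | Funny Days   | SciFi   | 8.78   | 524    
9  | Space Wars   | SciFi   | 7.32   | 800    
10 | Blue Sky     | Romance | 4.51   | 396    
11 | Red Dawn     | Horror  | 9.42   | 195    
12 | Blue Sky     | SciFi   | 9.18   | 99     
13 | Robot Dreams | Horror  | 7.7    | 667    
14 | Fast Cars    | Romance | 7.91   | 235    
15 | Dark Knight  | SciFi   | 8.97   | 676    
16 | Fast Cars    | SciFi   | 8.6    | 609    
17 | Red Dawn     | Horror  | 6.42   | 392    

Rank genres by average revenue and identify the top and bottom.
SELECT genre, AVG(revenue)
FROM movies
GROUP BY genre
ORDER BY AVG(revenue)

All groups:
  Romance: 405.80
  Horror: 495.50
  SciFi: 526.00

Highest: SciFi (526.00)
Lowest: Romance (405.80)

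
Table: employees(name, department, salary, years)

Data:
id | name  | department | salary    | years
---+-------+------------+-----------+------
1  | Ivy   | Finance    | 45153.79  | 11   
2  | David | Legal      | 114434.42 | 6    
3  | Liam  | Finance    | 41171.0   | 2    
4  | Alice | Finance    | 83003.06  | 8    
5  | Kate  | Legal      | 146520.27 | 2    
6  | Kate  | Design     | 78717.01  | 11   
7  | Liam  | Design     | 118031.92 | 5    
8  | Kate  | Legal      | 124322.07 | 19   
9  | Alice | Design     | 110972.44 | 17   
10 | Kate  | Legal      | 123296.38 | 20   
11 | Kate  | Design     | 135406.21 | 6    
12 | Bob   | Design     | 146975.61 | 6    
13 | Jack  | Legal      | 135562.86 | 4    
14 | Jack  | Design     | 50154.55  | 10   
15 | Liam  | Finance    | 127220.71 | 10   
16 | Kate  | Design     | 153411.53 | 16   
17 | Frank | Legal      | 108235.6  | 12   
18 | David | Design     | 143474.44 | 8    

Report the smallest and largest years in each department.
SELECT department, MIN(years), MAX(years)
FROM employees
GROUP BY department

Result:
  Design: min=5, max=17
  Finance: min=2, max=11
  Legal: min=2, max=20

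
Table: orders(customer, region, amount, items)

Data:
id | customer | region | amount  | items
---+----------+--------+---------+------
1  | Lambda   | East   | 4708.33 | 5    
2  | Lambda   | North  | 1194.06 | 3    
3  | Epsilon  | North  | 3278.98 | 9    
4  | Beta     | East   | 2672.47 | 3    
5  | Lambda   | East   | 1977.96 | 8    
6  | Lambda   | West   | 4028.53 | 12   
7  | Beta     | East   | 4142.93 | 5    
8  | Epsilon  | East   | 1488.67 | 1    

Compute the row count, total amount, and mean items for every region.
SELECT region,
       COUNT(*) as cnt,
       SUM(amount) as total_amount,
       AVG(items) as avg_items
FROM orders
GROUP BY region

Result:
  East: 5 records, 14990.36 total amount, 4.40 avg items
  North: 2 records, 4473.04 total amount, 6.00 avg items
  West: 1 records, 4028.53 total amount, 12.00 avg items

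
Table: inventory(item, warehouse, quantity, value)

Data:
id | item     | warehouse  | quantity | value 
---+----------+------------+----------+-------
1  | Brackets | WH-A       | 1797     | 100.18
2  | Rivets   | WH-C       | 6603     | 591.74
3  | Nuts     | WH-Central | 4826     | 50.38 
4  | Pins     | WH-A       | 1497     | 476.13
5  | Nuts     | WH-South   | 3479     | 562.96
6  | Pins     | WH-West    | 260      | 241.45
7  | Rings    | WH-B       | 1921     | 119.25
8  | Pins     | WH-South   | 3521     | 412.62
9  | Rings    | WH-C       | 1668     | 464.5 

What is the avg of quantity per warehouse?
SELECT warehouse, AVG(quantity) as result
FROM inventory
GROUP BY warehouse

Result:
  WH-A: 1647.00
  WH-B: 1921.00
  WH-C: 4135.50
  WH-Central: 4826.00
  WH-South: 3500.00
  WH-West: 260.00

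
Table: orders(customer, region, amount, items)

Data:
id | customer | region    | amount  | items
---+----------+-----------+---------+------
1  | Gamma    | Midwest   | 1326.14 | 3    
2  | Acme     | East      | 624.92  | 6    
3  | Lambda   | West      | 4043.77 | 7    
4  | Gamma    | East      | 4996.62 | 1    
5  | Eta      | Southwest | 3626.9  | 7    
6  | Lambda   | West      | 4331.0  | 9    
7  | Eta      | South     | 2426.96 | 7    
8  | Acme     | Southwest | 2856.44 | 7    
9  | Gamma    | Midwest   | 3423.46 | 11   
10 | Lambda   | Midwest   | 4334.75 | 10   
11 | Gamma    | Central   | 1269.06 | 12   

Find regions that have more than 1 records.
SELECT region, COUNT(*) as cnt
FROM orders
GROUP BY region
HAVING COUNT(*) > 1

Result:
  East: 2
  Midwest: 3
  Southwest: 2
  West: 2

Note: HAVING filters groups after aggregation, WHERE filters rows before.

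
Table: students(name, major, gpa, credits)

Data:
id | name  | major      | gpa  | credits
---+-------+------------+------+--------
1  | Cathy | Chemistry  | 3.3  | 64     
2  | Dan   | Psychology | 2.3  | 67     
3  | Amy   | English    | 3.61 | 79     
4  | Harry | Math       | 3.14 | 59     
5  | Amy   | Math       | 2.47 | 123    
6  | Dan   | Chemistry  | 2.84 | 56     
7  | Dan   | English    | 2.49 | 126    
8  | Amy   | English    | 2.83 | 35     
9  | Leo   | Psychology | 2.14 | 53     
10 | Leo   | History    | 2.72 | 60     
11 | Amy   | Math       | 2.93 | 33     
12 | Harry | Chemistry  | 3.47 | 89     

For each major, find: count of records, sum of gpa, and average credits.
SELECT major,
       COUNT(*) as cnt,
       SUM(gpa) as total_gpa,
       AVG(credits) as avg_credits
FROM students
GROUP BY major

Result:
  Chemistry: 3 records, 9.61 total gpa, 69.67 avg credits
  English: 3 records, 8.93 total gpa, 80.00 avg credits
  History: 1 records, 2.72 total gpa, 60.00 avg credits
  Math: 3 records, 8.54 total gpa, 71.67 avg credits
  Psychology: 2 records, 4.44 total gpa, 60.00 avg credits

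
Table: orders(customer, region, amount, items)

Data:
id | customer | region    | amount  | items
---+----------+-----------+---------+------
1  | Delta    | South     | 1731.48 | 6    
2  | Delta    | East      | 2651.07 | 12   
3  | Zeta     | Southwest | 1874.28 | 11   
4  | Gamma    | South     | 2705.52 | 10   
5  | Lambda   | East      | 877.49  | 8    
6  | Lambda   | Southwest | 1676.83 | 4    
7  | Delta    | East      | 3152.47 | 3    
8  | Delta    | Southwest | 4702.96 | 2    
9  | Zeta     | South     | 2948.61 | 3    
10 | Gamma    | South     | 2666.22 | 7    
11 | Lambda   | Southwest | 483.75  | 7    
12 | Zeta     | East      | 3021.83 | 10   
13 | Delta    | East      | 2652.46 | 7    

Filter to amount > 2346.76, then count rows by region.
SELECT region, COUNT(*)
FROM orders
WHERE amount > 2346.76
GROUP BY region

Note: WHERE filters rows before grouping.

Result:
  East: 4
  South: 3
  Southwest: 1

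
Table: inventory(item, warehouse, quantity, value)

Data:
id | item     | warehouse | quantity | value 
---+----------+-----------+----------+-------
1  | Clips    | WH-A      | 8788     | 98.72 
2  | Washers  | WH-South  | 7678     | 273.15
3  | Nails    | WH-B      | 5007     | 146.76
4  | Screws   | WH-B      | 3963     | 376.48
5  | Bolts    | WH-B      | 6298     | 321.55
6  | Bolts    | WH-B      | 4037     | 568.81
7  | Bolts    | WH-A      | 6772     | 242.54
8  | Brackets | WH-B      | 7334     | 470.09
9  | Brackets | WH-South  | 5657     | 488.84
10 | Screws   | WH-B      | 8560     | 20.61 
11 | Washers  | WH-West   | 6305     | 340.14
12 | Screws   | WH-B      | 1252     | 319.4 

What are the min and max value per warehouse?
SELECT warehouse, MIN(value), MAX(value)
FROM inventory
GROUP BY warehouse

Result:
  WH-A: min=98.72, max=242.54
  WH-B: min=20.61, max=568.81
  WH-South: min=273.15, max=488.84
  WH-West: min=340.14, max=340.14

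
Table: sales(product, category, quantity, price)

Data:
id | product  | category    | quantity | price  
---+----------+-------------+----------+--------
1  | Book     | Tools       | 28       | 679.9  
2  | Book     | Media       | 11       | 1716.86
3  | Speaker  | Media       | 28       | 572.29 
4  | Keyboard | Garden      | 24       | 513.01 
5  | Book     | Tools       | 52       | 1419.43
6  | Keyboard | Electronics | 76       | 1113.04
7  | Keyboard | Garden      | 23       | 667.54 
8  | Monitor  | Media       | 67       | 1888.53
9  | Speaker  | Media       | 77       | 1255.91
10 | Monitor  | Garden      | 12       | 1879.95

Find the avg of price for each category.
SELECT category, AVG(price) as result
FROM sales
GROUP BY category

Result:
  Electronics: 1113.04
  Garden: 1020.17
  Media: 1358.40
  Tools: 1049.67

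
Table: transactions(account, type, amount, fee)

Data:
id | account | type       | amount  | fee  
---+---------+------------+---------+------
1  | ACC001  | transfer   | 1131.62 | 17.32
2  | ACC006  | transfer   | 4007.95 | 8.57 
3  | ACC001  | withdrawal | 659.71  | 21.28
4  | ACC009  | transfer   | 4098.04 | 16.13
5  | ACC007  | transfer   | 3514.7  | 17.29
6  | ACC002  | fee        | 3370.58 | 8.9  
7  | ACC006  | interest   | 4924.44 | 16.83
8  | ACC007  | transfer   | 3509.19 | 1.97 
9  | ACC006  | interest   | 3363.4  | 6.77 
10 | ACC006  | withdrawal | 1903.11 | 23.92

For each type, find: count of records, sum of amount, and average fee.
SELECT type,
       COUNT(*) as cnt,
       SUM(amount) as total_amount,
       AVG(fee) as avg_fee
FROM transactions
GROUP BY type

Result:
  fee: 1 records, 3370.58 total amount, 8.90 avg fee
  interest: 2 records, 8287.84 total amount, 11.80 avg fee
  transfer: 5 records, 16261.50 total amount, 12.26 avg fee
  withdrawal: 2 records, 2562.82 total amount, 22.60 avg fee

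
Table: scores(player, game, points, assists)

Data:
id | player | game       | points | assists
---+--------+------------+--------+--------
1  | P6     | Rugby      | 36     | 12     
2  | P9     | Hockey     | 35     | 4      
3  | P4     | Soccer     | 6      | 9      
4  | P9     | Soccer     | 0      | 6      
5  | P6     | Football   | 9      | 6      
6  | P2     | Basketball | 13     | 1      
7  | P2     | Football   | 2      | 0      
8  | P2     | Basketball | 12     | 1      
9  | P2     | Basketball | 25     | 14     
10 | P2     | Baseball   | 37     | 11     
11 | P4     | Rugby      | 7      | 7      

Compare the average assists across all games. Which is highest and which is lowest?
SELECT game, AVG(assists)
FROM scores
GROUP BY game
ORDER BY AVG(assists)

All groups:
  Football: 3.00
  Hockey: 4.00
  Basketball: 5.33
  Soccer: 7.50
  Rugby: 9.50
  Baseball: 11.00

Highest: Baseball (11.00)
Lowest: Football (3.00)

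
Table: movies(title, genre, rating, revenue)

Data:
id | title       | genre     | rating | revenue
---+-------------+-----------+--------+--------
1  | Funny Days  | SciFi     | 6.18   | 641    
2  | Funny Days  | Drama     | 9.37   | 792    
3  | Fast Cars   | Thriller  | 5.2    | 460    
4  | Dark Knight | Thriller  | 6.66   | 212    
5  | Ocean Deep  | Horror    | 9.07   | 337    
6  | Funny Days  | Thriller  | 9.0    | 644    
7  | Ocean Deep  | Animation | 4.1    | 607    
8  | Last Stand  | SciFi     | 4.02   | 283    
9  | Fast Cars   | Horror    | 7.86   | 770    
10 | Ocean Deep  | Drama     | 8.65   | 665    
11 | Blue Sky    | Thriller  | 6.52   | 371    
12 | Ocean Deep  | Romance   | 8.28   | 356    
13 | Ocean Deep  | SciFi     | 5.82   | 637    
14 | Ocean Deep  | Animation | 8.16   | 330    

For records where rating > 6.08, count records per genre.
SELECT genre, COUNT(*)
FROM movies
WHERE rating > 6.08
GROUP BY genre

Note: WHERE filters rows before grouping.

Result:
  Animation: 1
  Drama: 2
  Horror: 2
  Romance: 1
  SciFi: 1
  Thriller: 3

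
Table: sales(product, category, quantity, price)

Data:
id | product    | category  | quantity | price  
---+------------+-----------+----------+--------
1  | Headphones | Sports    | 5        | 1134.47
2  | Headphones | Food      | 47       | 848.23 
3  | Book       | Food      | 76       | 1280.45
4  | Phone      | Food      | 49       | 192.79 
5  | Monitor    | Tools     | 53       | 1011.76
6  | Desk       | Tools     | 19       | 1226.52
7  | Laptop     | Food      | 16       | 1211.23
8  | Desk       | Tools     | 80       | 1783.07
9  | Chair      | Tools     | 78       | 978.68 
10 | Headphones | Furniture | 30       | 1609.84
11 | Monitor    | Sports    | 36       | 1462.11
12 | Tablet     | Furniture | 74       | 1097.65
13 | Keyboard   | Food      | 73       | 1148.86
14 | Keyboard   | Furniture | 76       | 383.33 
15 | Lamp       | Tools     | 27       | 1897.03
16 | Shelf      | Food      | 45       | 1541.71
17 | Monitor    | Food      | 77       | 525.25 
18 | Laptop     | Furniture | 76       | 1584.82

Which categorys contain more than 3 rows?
SELECT category, COUNT(*) as cnt
FROM sales
GROUP BY category
HAVING COUNT(*) > 3

Result:
  Food: 7
  Furniture: 4
  Tools: 5

Note: HAVING filters groups after aggregation, WHERE filters rows before.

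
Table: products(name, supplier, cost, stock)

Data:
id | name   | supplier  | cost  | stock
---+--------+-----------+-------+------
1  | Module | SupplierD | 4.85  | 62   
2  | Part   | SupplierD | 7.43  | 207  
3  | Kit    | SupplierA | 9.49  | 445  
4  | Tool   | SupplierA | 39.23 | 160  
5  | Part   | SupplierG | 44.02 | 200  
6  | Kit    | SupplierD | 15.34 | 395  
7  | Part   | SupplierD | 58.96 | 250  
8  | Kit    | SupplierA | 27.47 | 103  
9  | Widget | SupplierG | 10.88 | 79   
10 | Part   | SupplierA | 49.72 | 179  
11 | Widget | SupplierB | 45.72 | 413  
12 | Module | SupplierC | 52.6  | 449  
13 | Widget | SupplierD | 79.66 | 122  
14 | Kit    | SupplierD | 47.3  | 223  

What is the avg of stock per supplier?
SELECT supplier, AVG(stock) as result
FROM products
GROUP BY supplier

Result:
  SupplierA: 221.75
  SupplierB: 413.00
  SupplierC: 449.00
  SupplierD: 209.83
  SupplierG: 139.50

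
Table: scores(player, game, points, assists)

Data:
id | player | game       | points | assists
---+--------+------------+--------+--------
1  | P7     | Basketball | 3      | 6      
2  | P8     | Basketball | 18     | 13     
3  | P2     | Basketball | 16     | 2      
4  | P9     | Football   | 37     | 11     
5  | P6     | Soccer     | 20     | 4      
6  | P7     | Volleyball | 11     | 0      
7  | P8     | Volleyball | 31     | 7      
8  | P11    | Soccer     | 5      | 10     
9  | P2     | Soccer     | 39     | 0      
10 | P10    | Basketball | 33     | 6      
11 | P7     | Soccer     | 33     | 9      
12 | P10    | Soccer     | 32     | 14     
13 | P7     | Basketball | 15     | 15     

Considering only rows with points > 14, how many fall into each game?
SELECT game, COUNT(*)
FROM scores
WHERE points > 14
GROUP BY game

Note: WHERE filters rows before grouping.

Result:
  Basketball: 4
  Football: 1
  Soccer: 4
  Volleyball: 1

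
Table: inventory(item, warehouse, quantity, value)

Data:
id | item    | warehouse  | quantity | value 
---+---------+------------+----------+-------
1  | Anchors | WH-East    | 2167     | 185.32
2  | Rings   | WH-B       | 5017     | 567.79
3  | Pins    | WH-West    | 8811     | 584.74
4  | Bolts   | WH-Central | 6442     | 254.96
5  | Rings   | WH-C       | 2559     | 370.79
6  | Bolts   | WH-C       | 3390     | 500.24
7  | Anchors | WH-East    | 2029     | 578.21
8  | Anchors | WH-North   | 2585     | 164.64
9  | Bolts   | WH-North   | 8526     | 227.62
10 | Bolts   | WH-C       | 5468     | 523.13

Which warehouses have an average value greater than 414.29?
SELECT warehouse, AVG(value)
FROM inventory
GROUP BY warehouse
HAVING AVG(value) > 414.29

Result:
  WH-B: avg=567.79
  WH-C: avg=464.72
  WH-West: avg=584.74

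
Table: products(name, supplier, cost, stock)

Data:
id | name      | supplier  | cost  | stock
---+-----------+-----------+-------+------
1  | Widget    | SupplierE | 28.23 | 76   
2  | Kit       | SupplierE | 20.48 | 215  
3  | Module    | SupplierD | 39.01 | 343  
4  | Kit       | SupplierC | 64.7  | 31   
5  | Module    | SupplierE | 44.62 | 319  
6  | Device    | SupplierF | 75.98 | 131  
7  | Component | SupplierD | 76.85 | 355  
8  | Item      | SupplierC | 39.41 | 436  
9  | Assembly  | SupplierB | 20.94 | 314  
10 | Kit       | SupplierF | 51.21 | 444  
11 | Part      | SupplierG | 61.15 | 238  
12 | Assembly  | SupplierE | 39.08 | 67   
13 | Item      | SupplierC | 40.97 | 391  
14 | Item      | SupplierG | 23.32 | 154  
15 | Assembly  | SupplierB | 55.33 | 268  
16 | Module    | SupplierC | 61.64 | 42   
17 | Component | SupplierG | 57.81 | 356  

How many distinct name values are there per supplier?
SELECT supplier, COUNT(DISTINCT name)
FROM products
GROUP BY supplier

Result:
  SupplierB: 1 distinct
  SupplierC: 3 distinct
  SupplierD: 2 distinct
  SupplierE: 4 distinct
  SupplierF: 2 distinct
  SupplierG: 3 distinct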